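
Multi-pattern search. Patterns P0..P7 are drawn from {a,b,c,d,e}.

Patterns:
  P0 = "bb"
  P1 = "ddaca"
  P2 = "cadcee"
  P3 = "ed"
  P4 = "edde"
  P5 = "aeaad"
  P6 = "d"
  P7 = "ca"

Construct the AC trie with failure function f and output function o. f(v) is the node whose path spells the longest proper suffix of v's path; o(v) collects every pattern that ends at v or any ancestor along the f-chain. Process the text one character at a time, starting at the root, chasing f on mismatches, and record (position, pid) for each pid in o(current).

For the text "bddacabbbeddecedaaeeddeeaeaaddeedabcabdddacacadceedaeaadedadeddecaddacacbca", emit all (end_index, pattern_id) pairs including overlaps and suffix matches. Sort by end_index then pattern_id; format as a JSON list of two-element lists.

Build:
Trie nodes:
  n0 'ε': a→18 b→1 c→8 d→3 e→14
  n1 'b': b→2
  n2 'bb': ·  [P0 ends]
  n3 'd': d→4  [P6 ends]
  n4 'dd': a→5
  n5 'dda': c→6
  n6 'ddac': a→7
  n7 'ddaca': ·  [P1 ends]
  n8 'c': a→9
  n9 'ca': d→10  [P7 ends]
  n10 'cad': c→11
  n11 'cadc': e→12
  n12 'cadce': e→13
  n13 'cadcee': ·  [P2 ends]
  n14 'e': d→15
  n15 'ed': d→16  [P3 ends]
  n16 'edd': e→17
  n17 'edde': ·  [P4 ends]
  n18 'a': e→19
  n19 'ae': a→20
  n20 'aea': a→21
  n21 'aeaa': d→22
  n22 'aeaad': ·  [P5 ends]

Failure links (BFS by depth):
  n1('b'): parent n0 fail=0; on 'b' 0 → fail=0;  out ∅∪∅=∅
  n3('d'): parent n0 fail=0; on 'd' 0 → fail=0;  out {6}∪∅={6}
  n8('c'): parent n0 fail=0; on 'c' 0 → fail=0;  out ∅∪∅=∅
  n14('e'): parent n0 fail=0; on 'e' 0 → fail=0;  out ∅∪∅=∅
  n18('a'): parent n0 fail=0; on 'a' 0 → fail=0;  out ∅∪∅=∅
  n2('bb'): parent n1 fail=0; on 'b' 0 → fail=1;  out {0}∪∅={0}
  n4('dd'): parent n3 fail=0; on 'd' 0 → fail=3;  out ∅∪{6}={6}
  n9('ca'): parent n8 fail=0; on 'a' 0 → fail=18;  out {7}∪∅={7}
  n15('ed'): parent n14 fail=0; on 'd' 0 → fail=3;  out {3}∪{6}={3,6}
  n19('ae'): parent n18 fail=0; on 'e' 0 → fail=14;  out ∅∪∅=∅
  n5('dda'): parent n4 fail=3; on 'a' 3→0 → fail=18;  out ∅∪∅=∅
  n10('cad'): parent n9 fail=18; on 'd' 18→0 → fail=3;  out ∅∪{6}={6}
  n16('edd'): parent n15 fail=3; on 'd' 3 → fail=4;  out ∅∪{6}={6}
  n20('aea'): parent n19 fail=14; on 'a' 14→0 → fail=18;  out ∅∪∅=∅
  n6('ddac'): parent n5 fail=18; on 'c' 18→0 → fail=8;  out ∅∪∅=∅
  n11('cadc'): parent n10 fail=3; on 'c' 3→0 → fail=8;  out ∅∪∅=∅
  n17('edde'): parent n16 fail=4; on 'e' 4→3→0 → fail=14;  out {4}∪∅={4}
  n21('aeaa'): parent n20 fail=18; on 'a' 18→0 → fail=18;  out ∅∪∅=∅
  n7('ddaca'): parent n6 fail=8; on 'a' 8 → fail=9;  out {1}∪{7}={1,7}
  n12('cadce'): parent n11 fail=8; on 'e' 8→0 → fail=14;  out ∅∪∅=∅
  n22('aeaad'): parent n21 fail=18; on 'd' 18→0 → fail=3;  out {5}∪{6}={5,6}
  n13('cadcee'): parent n12 fail=14; on 'e' 14→0 → fail=14;  out {2}∪∅={2}

Run:
pos 0 'b': at 1
pos 1 'd': at 3 ·f  → match P6@[1:1]
pos 2 'd': at 4  → match P6@[2:2]
pos 3 'a': at 5
pos 4 'c': at 6
pos 5 'a': at 7  → match P1@[1:5],P7@[4:5]
pos 6 'b': at 1 ·f
pos 7 'b': at 2  → match P0@[6:7]
pos 8 'b': at 2 ·f  → match P0@[7:8]
pos 9 'e': at 14 ·f
pos 10 'd': at 15  → match P3@[9:10],P6@[10:10]
pos 11 'd': at 16  → match P6@[11:11]
pos 12 'e': at 17  → match P4@[9:12]
pos 13 'c': at 8 ·f
pos 14 'e': at 14 ·f
pos 15 'd': at 15  → match P3@[14:15],P6@[15:15]
pos 16 'a': at 18 ·f
pos 17 'a': at 18 ·f
pos 18 'e': at 19
pos 19 'e': at 14 ·f
pos 20 'd': at 15  → match P3@[19:20],P6@[20:20]
pos 21 'd': at 16  → match P6@[21:21]
pos 22 'e': at 17  → match P4@[19:22]
pos 23 'e': at 14 ·f
pos 24 'a': at 18 ·f
pos 25 'e': at 19
pos 26 'a': at 20
pos 27 'a': at 21
pos 28 'd': at 22  → match P5@[24:28],P6@[28:28]
pos 29 'd': at 4 ·f  → match P6@[29:29]
pos 30 'e': at 14 ·f
pos 31 'e': at 14 ·f
pos 32 'd': at 15  → match P3@[31:32],P6@[32:32]
pos 33 'a': at 18 ·f
pos 34 'b': at 1 ·f
pos 35 'c': at 8 ·f
pos 36 'a': at 9  → match P7@[35:36]
pos 37 'b': at 1 ·f
pos 38 'd': at 3 ·f  → match P6@[38:38]
pos 39 'd': at 4  → match P6@[39:39]
pos 40 'd': at 4 ·f  → match P6@[40:40]
pos 41 'a': at 5
pos 42 'c': at 6
pos 43 'a': at 7  → match P1@[39:43],P7@[42:43]
pos 44 'c': at 8 ·f
pos 45 'a': at 9  → match P7@[44:45]
pos 46 'd': at 10  → match P6@[46:46]
pos 47 'c': at 11
pos 48 'e': at 12
pos 49 'e': at 13  → match P2@[44:49]
pos 50 'd': at 15 ·f  → match P3@[49:50],P6@[50:50]
pos 51 'a': at 18 ·f
pos 52 'e': at 19
pos 53 'a': at 20
pos 54 'a': at 21
pos 55 'd': at 22  → match P5@[51:55],P6@[55:55]
pos 56 'e': at 14 ·f
pos 57 'd': at 15  → match P3@[56:57],P6@[57:57]
pos 58 'a': at 18 ·f
pos 59 'd': at 3 ·f  → match P6@[59:59]
pos 60 'e': at 14 ·f
pos 61 'd': at 15  → match P3@[60:61],P6@[61:61]
pos 62 'd': at 16  → match P6@[62:62]
pos 63 'e': at 17  → match P4@[60:63]
pos 64 'c': at 8 ·f
pos 65 'a': at 9  → match P7@[64:65]
pos 66 'd': at 10  → match P6@[66:66]
pos 67 'd': at 4 ·f  → match P6@[67:67]
pos 68 'a': at 5
pos 69 'c': at 6
pos 70 'a': at 7  → match P1@[66:70],P7@[69:70]
pos 71 'c': at 8 ·f
pos 72 'b': at 1 ·f
pos 73 'c': at 8 ·f
pos 74 'a': at 9  → match P7@[73:74]

Matches: [[1,6],[2,6],[5,1],[5,7],[7,0],[8,0],[10,3],[10,6],[11,6],[12,4],[15,3],[15,6],[20,3],[20,6],[21,6],[22,4],[28,5],[28,6],[29,6],[32,3],[32,6],[36,7],[38,6],[39,6],[40,6],[43,1],[43,7],[45,7],[46,6],[49,2],[50,3],[50,6],[55,5],[55,6],[57,3],[57,6],[59,6],[61,3],[61,6],[62,6],[63,4],[65,7],[66,6],[67,6],[70,1],[70,7],[74,7]]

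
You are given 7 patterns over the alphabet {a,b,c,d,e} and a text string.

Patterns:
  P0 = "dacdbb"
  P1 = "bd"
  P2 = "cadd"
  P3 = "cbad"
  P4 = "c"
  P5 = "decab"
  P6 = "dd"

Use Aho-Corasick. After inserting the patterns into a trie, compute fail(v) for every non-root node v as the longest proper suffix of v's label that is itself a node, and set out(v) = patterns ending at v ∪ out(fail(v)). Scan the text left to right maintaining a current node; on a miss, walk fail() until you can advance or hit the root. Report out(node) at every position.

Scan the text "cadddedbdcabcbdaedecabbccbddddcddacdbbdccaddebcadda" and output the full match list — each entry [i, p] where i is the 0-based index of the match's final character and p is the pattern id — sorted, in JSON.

Build:
Trie nodes:
  n0 'ε': b→7 c→9 d→1
  n1 'd': a→2 d→20 e→16
  n2 'da': c→3
  n3 'dac': d→4
  n4 'dacd': b→5
  n5 'dacdb': b→6
  n6 'dacdbb': ·  [P0 ends]
  n7 'b': d→8
  n8 'bd': ·  [P1 ends]
  n9 'c': a→10 b→13  [P4 ends]
  n10 'ca': d→11
  n11 'cad': d→12
  n12 'cadd': ·  [P2 ends]
  n13 'cb': a→14
  n14 'cba': d→15
  n15 'cbad': ·  [P3 ends]
  n16 'de': c→17
  n17 'dec': a→18
  n18 'deca': b→19
  n19 'decab': ·  [P5 ends]
  n20 'dd': ·  [P6 ends]

Failure links (BFS by depth):
  fail(1) 'd': from fail(0)=0 chase 'd': 0 ⇒ 0;  out=∅∪out(0)=∅
  fail(7) 'b': from fail(0)=0 chase 'b': 0 ⇒ 0;  out=∅∪out(0)=∅
  fail(9) 'c': from fail(0)=0 chase 'c': 0 ⇒ 0;  out={4}∪out(0)={4}
  fail(2) 'da': from fail(1)=0 chase 'a': 0 ⇒ 0;  out=∅∪out(0)=∅
  fail(8) 'bd': from fail(7)=0 chase 'd': 0 ⇒ 1;  out={1}∪out(1)={1}
  fail(10) 'ca': from fail(9)=0 chase 'a': 0 ⇒ 0;  out=∅∪out(0)=∅
  fail(13) 'cb': from fail(9)=0 chase 'b': 0 ⇒ 7;  out=∅∪out(7)=∅
  fail(16) 'de': from fail(1)=0 chase 'e': 0 ⇒ 0;  out=∅∪out(0)=∅
  fail(20) 'dd': from fail(1)=0 chase 'd': 0 ⇒ 1;  out={6}∪out(1)={6}
  fail(3) 'dac': from fail(2)=0 chase 'c': 0 ⇒ 9;  out=∅∪out(9)={4}
  fail(11) 'cad': from fail(10)=0 chase 'd': 0 ⇒ 1;  out=∅∪out(1)=∅
  fail(14) 'cba': from fail(13)=7 chase 'a': 7→0 ⇒ 0;  out=∅∪out(0)=∅
  fail(17) 'dec': from fail(16)=0 chase 'c': 0 ⇒ 9;  out=∅∪out(9)={4}
  fail(4) 'dacd': from fail(3)=9 chase 'd': 9→0 ⇒ 1;  out=∅∪out(1)=∅
  fail(12) 'cadd': from fail(11)=1 chase 'd': 1 ⇒ 20;  out={2}∪out(20)={2,6}
  fail(15) 'cbad': from fail(14)=0 chase 'd': 0 ⇒ 1;  out={3}∪out(1)={3}
  fail(18) 'deca': from fail(17)=9 chase 'a': 9 ⇒ 10;  out=∅∪out(10)=∅
  fail(5) 'dacdb': from fail(4)=1 chase 'b': 1→0 ⇒ 7;  out=∅∪out(7)=∅
  fail(19) 'decab': from fail(18)=10 chase 'b': 10→0 ⇒ 7;  out={5}∪out(7)={5}
  fail(6) 'dacdbb': from fail(5)=7 chase 'b': 7→0 ⇒ 7;  out={0}∪out(7)={0}

Run:
pos 0 'c': at 9  ** P4@[0:0]
pos 1 'a': at 10
pos 2 'd': at 11
pos 3 'd': at 12  ** P2@[0:3],P6@[2:3]
pos 4 'd': at 20 (via fail)  ** P6@[3:4]
pos 5 'e': at 16 (via fail)
pos 6 'd': at 1 (via fail)
pos 7 'b': at 7 (via fail)
pos 8 'd': at 8  ** P1@[7:8]
pos 9 'c': at 9 (via fail)  ** P4@[9:9]
pos 10 'a': at 10
pos 11 'b': at 7 (via fail)
pos 12 'c': at 9 (via fail)  ** P4@[12:12]
pos 13 'b': at 13
pos 14 'd': at 8 (via fail)  ** P1@[13:14]
pos 15 'a': at 2 (via fail)
pos 16 'e': at 0 (via fail)
pos 17 'd': at 1
pos 18 'e': at 16
pos 19 'c': at 17  ** P4@[19:19]
pos 20 'a': at 18
pos 21 'b': at 19  ** P5@[17:21]
pos 22 'b': at 7 (via fail)
pos 23 'c': at 9 (via fail)  ** P4@[23:23]
pos 24 'c': at 9 (via fail)  ** P4@[24:24]
pos 25 'b': at 13
pos 26 'd': at 8 (via fail)  ** P1@[25:26]
pos 27 'd': at 20 (via fail)  ** P6@[26:27]
pos 28 'd': at 20 (via fail)  ** P6@[27:28]
pos 29 'd': at 20 (via fail)  ** P6@[28:29]
pos 30 'c': at 9 (via fail)  ** P4@[30:30]
pos 31 'd': at 1 (via fail)
pos 32 'd': at 20  ** P6@[31:32]
pos 33 'a': at 2 (via fail)
pos 34 'c': at 3  ** P4@[34:34]
pos 35 'd': at 4
pos 36 'b': at 5
pos 37 'b': at 6  ** P0@[32:37]
pos 38 'd': at 8 (via fail)  ** P1@[37:38]
pos 39 'c': at 9 (via fail)  ** P4@[39:39]
pos 40 'c': at 9 (via fail)  ** P4@[40:40]
pos 41 'a': at 10
pos 42 'd': at 11
pos 43 'd': at 12  ** P2@[40:43],P6@[42:43]
pos 44 'e': at 16 (via fail)
pos 45 'b': at 7 (via fail)
pos 46 'c': at 9 (via fail)  ** P4@[46:46]
pos 47 'a': at 10
pos 48 'd': at 11
pos 49 'd': at 12  ** P2@[46:49],P6@[48:49]
pos 50 'a': at 2 (via fail)

Result: [[0,4],[3,2],[3,6],[4,6],[8,1],[9,4],[12,4],[14,1],[19,4],[21,5],[23,4],[24,4],[26,1],[27,6],[28,6],[29,6],[30,4],[32,6],[34,4],[37,0],[38,1],[39,4],[40,4],[43,2],[43,6],[46,4],[49,2],[49,6]]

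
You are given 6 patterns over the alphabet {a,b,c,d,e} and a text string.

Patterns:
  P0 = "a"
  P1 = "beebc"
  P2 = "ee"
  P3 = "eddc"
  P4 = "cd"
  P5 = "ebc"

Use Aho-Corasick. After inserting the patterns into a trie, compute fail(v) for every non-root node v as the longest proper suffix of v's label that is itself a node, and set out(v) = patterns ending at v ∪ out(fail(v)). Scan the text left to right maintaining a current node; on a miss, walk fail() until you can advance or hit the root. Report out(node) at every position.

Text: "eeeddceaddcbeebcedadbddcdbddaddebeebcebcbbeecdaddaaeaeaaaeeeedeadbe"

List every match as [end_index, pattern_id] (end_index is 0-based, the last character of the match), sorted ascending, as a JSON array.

Build automaton:
Trie (insert patterns):
  n0 'ε': a→1 b→2 c→12 e→7
  n1 'a': ·  [P0 ends]
  n2 'b': e→3
  n3 'be': e→4
  n4 'bee': b→5
  n5 'beeb': c→6
  n6 'beebc': ·  [P1 ends]
  n7 'e': b→14 d→9 e→8
  n8 'ee': ·  [P2 ends]
  n9 'ed': d→10
  n10 'edd': c→11
  n11 'eddc': ·  [P3 ends]
  n12 'c': d→13
  n13 'cd': ·  [P4 ends]
  n14 'eb': c→15
  n15 'ebc': ·  [P5 ends]

Failure links (BFS by depth):
  fail(1) 'a': from fail(0)=0 chase 'a': 0 ⇒ 0;  out={0}∪out(0)={0}
  fail(2) 'b': from fail(0)=0 chase 'b': 0 ⇒ 0;  out=∅∪out(0)=∅
  fail(7) 'e': from fail(0)=0 chase 'e': 0 ⇒ 0;  out=∅∪out(0)=∅
  fail(12) 'c': from fail(0)=0 chase 'c': 0 ⇒ 0;  out=∅∪out(0)=∅
  fail(3) 'be': from fail(2)=0 chase 'e': 0 ⇒ 7;  out=∅∪out(7)=∅
  fail(8) 'ee': from fail(7)=0 chase 'e': 0 ⇒ 7;  out={2}∪out(7)={2}
  fail(9) 'ed': from fail(7)=0 chase 'd': 0 ⇒ 0;  out=∅∪out(0)=∅
  fail(13) 'cd': from fail(12)=0 chase 'd': 0 ⇒ 0;  out={4}∪out(0)={4}
  fail(14) 'eb': from fail(7)=0 chase 'b': 0 ⇒ 2;  out=∅∪out(2)=∅
  fail(4) 'bee': from fail(3)=7 chase 'e': 7 ⇒ 8;  out=∅∪out(8)={2}
  fail(10) 'edd': from fail(9)=0 chase 'd': 0 ⇒ 0;  out=∅∪out(0)=∅
  fail(15) 'ebc': from fail(14)=2 chase 'c': 2→0 ⇒ 12;  out={5}∪out(12)={5}
  fail(5) 'beeb': from fail(4)=8 chase 'b': 8→7 ⇒ 14;  out=∅∪out(14)=∅
  fail(11) 'eddc': from fail(10)=0 chase 'c': 0 ⇒ 12;  out={3}∪out(12)={3}
  fail(6) 'beebc': from fail(5)=14 chase 'c': 14 ⇒ 15;  out={1}∪out(15)={1,5}

Text stream:
i=0 'e': node 0→7
i=1 'e': node 7→8  emit P2@[0:1]
i=2 'e': node 8→8 (via fail)  emit P2@[1:2]
i=3 'd': node 8→9 (via fail)
i=4 'd': node 9→10
i=5 'c': node 10→11  emit P3@[2:5]
i=6 'e': node 11→7 (via fail)
i=7 'a': node 7→1 (via fail)  emit P0@[7:7]
i=8 'd': node 1→0 (via fail)
i=9 'd': node 0→0
i=10 'c': node 0→12
i=11 'b': node 12→2 (via fail)
i=12 'e': node 2→3
i=13 'e': node 3→4  emit P2@[12:13]
i=14 'b': node 4→5
i=15 'c': node 5→6  emit P1@[11:15],P5@[13:15]
i=16 'e': node 6→7 (via fail)
i=17 'd': node 7→9
i=18 'a': node 9→1 (via fail)  emit P0@[18:18]
i=19 'd': node 1→0 (via fail)
i=20 'b': node 0→2
i=21 'd': node 2→0 (via fail)
i=22 'd': node 0→0
i=23 'c': node 0→12
i=24 'd': node 12→13  emit P4@[23:24]
i=25 'b': node 13→2 (via fail)
i=26 'd': node 2→0 (via fail)
i=27 'd': node 0→0
i=28 'a': node 0→1  emit P0@[28:28]
i=29 'd': node 1→0 (via fail)
i=30 'd': node 0→0
i=31 'e': node 0→7
i=32 'b': node 7→14
i=33 'e': node 14→3 (via fail)
i=34 'e': node 3→4  emit P2@[33:34]
i=35 'b': node 4→5
i=36 'c': node 5→6  emit P1@[32:36],P5@[34:36]
i=37 'e': node 6→7 (via fail)
i=38 'b': node 7→14
i=39 'c': node 14→15  emit P5@[37:39]
i=40 'b': node 15→2 (via fail)
i=41 'b': node 2→2 (via fail)
i=42 'e': node 2→3
i=43 'e': node 3→4  emit P2@[42:43]
i=44 'c': node 4→12 (via fail)
i=45 'd': node 12→13  emit P4@[44:45]
i=46 'a': node 13→1 (via fail)  emit P0@[46:46]
i=47 'd': node 1→0 (via fail)
i=48 'd': node 0→0
i=49 'a': node 0→1  emit P0@[49:49]
i=50 'a': node 1→1 (via fail)  emit P0@[50:50]
i=51 'e': node 1→7 (via fail)
i=52 'a': node 7→1 (via fail)  emit P0@[52:52]
i=53 'e': node 1→7 (via fail)
i=54 'a': node 7→1 (via fail)  emit P0@[54:54]
i=55 'a': node 1→1 (via fail)  emit P0@[55:55]
i=56 'a': node 1→1 (via fail)  emit P0@[56:56]
i=57 'e': node 1→7 (via fail)
i=58 'e': node 7→8  emit P2@[57:58]
i=59 'e': node 8→8 (via fail)  emit P2@[58:59]
i=60 'e': node 8→8 (via fail)  emit P2@[59:60]
i=61 'd': node 8→9 (via fail)
i=62 'e': node 9→7 (via fail)
i=63 'a': node 7→1 (via fail)  emit P0@[63:63]
i=64 'd': node 1→0 (via fail)
i=65 'b': node 0→2
i=66 'e': node 2→3

Matches: [[1,2],[2,2],[5,3],[7,0],[13,2],[15,1],[15,5],[18,0],[24,4],[28,0],[34,2],[36,1],[36,5],[39,5],[43,2],[45,4],[46,0],[49,0],[50,0],[52,0],[54,0],[55,0],[56,0],[58,2],[59,2],[60,2],[63,0]]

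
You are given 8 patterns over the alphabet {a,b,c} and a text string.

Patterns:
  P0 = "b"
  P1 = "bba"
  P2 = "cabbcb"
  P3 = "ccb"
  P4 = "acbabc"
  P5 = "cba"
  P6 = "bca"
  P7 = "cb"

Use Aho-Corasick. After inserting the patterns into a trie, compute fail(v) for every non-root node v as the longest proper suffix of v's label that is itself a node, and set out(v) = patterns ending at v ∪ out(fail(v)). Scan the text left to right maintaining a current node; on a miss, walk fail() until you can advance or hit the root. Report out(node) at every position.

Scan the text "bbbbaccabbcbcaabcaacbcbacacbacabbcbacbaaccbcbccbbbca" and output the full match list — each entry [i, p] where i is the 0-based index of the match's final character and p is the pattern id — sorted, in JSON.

Construct AC machine:
Trie nodes:
  0='ε' goto a→12 b→1 c→4
  1='b' goto b→2 c→20  ←P0
  2='bb' goto a→3
  3='bba' goto ·  ←P1
  4='c' goto a→5 b→18 c→10
  5='ca' goto b→6
  6='cab' goto b→7
  7='cabb' goto c→8
  8='cabbc' goto b→9
  9='cabbcb' goto ·  ←P2
  10='cc' goto b→11
  11='ccb' goto ·  ←P3
  12='a' goto c→13
  13='ac' goto b→14
  14='acb' goto a→15
  15='acba' goto b→16
  16='acbab' goto c→17
  17='acbabc' goto ·  ←P4
  18='cb' goto a→19  ←P7
  19='cba' goto ·  ←P5
  20='bc' goto a→21
  21='bca' goto ·  ←P6

BFS fail/out derivation:
  n1('b'): parent n0 fail=0; on 'b' 0 → fail=0;  out {0}∪∅={0}
  n4('c'): parent n0 fail=0; on 'c' 0 → fail=0;  out ∅∪∅=∅
  n12('a'): parent n0 fail=0; on 'a' 0 → fail=0;  out ∅∪∅=∅
  n2('bb'): parent n1 fail=0; on 'b' 0 → fail=1;  out ∅∪{0}={0}
  n5('ca'): parent n4 fail=0; on 'a' 0 → fail=12;  out ∅∪∅=∅
  n10('cc'): parent n4 fail=0; on 'c' 0 → fail=4;  out ∅∪∅=∅
  n13('ac'): parent n12 fail=0; on 'c' 0 → fail=4;  out ∅∪∅=∅
  n18('cb'): parent n4 fail=0; on 'b' 0 → fail=1;  out {7}∪{0}={0,7}
  n20('bc'): parent n1 fail=0; on 'c' 0 → fail=4;  out ∅∪∅=∅
  n3('bba'): parent n2 fail=1; on 'a' 1→0 → fail=12;  out {1}∪∅={1}
  n6('cab'): parent n5 fail=12; on 'b' 12→0 → fail=1;  out ∅∪{0}={0}
  n11('ccb'): parent n10 fail=4; on 'b' 4 → fail=18;  out {3}∪{0,7}={0,3,7}
  n14('acb'): parent n13 fail=4; on 'b' 4 → fail=18;  out ∅∪{0,7}={0,7}
  n19('cba'): parent n18 fail=1; on 'a' 1→0 → fail=12;  out {5}∪∅={5}
  n21('bca'): parent n20 fail=4; on 'a' 4 → fail=5;  out {6}∪∅={6}
  n7('cabb'): parent n6 fail=1; on 'b' 1 → fail=2;  out ∅∪{0}={0}
  n15('acba'): parent n14 fail=18; on 'a' 18 → fail=19;  out ∅∪{5}={5}
  n8('cabbc'): parent n7 fail=2; on 'c' 2→1 → fail=20;  out ∅∪∅=∅
  n16('acbab'): parent n15 fail=19; on 'b' 19→12→0 → fail=1;  out ∅∪{0}={0}
  n9('cabbcb'): parent n8 fail=20; on 'b' 20→4 → fail=18;  out {2}∪{0,7}={0,2,7}
  n17('acbabc'): parent n16 fail=1; on 'c' 1 → fail=20;  out {4}∪∅={4}

Scan:
pos 0 'b': at 1  emit P0@[0:0]
pos 1 'b': at 2  emit P0@[1:1]
pos 2 'b': at 2 (via fail)  emit P0@[2:2]
pos 3 'b': at 2 (via fail)  emit P0@[3:3]
pos 4 'a': at 3  emit P1@[2:4]
pos 5 'c': at 13 (via fail)
pos 6 'c': at 10 (via fail)
pos 7 'a': at 5 (via fail)
pos 8 'b': at 6  emit P0@[8:8]
pos 9 'b': at 7  emit P0@[9:9]
pos 10 'c': at 8
pos 11 'b': at 9  emit P0@[11:11],P2@[6:11],P7@[10:11]
pos 12 'c': at 20 (via fail)
pos 13 'a': at 21  emit P6@[11:13]
pos 14 'a': at 12 (via fail)
pos 15 'b': at 1 (via fail)  emit P0@[15:15]
pos 16 'c': at 20
pos 17 'a': at 21  emit P6@[15:17]
pos 18 'a': at 12 (via fail)
pos 19 'c': at 13
pos 20 'b': at 14  emit P0@[20:20],P7@[19:20]
pos 21 'c': at 20 (via fail)
pos 22 'b': at 18 (via fail)  emit P0@[22:22],P7@[21:22]
pos 23 'a': at 19  emit P5@[21:23]
pos 24 'c': at 13 (via fail)
pos 25 'a': at 5 (via fail)
pos 26 'c': at 13 (via fail)
pos 27 'b': at 14  emit P0@[27:27],P7@[26:27]
pos 28 'a': at 15  emit P5@[26:28]
pos 29 'c': at 13 (via fail)
pos 30 'a': at 5 (via fail)
pos 31 'b': at 6  emit P0@[31:31]
pos 32 'b': at 7  emit P0@[32:32]
pos 33 'c': at 8
pos 34 'b': at 9  emit P0@[34:34],P2@[29:34],P7@[33:34]
pos 35 'a': at 19 (via fail)  emit P5@[33:35]
pos 36 'c': at 13 (via fail)
pos 37 'b': at 14  emit P0@[37:37],P7@[36:37]
pos 38 'a': at 15  emit P5@[36:38]
pos 39 'a': at 12 (via fail)
pos 40 'c': at 13
pos 41 'c': at 10 (via fail)
pos 42 'b': at 11  emit P0@[42:42],P3@[40:42],P7@[41:42]
pos 43 'c': at 20 (via fail)
pos 44 'b': at 18 (via fail)  emit P0@[44:44],P7@[43:44]
pos 45 'c': at 20 (via fail)
pos 46 'c': at 10 (via fail)
pos 47 'b': at 11  emit P0@[47:47],P3@[45:47],P7@[46:47]
pos 48 'b': at 2 (via fail)  emit P0@[48:48]
pos 49 'b': at 2 (via fail)  emit P0@[49:49]
pos 50 'c': at 20 (via fail)
pos 51 'a': at 21  emit P6@[49:51]

Matches: [[0,0],[1,0],[2,0],[3,0],[4,1],[8,0],[9,0],[11,0],[11,2],[11,7],[13,6],[15,0],[17,6],[20,0],[20,7],[22,0],[22,7],[23,5],[27,0],[27,7],[28,5],[31,0],[32,0],[34,0],[34,2],[34,7],[35,5],[37,0],[37,7],[38,5],[42,0],[42,3],[42,7],[44,0],[44,7],[47,0],[47,3],[47,7],[48,0],[49,0],[51,6]]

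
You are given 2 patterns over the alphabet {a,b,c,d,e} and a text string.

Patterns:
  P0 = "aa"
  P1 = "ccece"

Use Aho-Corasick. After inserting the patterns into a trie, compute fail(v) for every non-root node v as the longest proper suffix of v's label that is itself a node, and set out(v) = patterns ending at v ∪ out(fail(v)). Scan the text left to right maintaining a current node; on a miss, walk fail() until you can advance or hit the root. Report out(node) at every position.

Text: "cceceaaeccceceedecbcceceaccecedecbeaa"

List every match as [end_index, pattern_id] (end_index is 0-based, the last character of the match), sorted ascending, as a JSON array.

Build:
Trie (insert patterns):
  n0 'ε': a→1 c→3
  n1 'a': a→2
  n2 'aa': ·  [P0 ends]
  n3 'c': c→4
  n4 'cc': e→5
  n5 'cce': c→6
  n6 'ccec': e→7
  n7 'ccece': ·  [P1 ends]

Failure links (BFS by depth):
  fail(1) 'a': from fail(0)=0 chase 'a': 0 ⇒ 0;  out=∅∪out(0)=∅
  fail(3) 'c': from fail(0)=0 chase 'c': 0 ⇒ 0;  out=∅∪out(0)=∅
  fail(2) 'aa': from fail(1)=0 chase 'a': 0 ⇒ 1;  out={0}∪out(1)={0}
  fail(4) 'cc': from fail(3)=0 chase 'c': 0 ⇒ 3;  out=∅∪out(3)=∅
  fail(5) 'cce': from fail(4)=3 chase 'e': 3→0 ⇒ 0;  out=∅∪out(0)=∅
  fail(6) 'ccec': from fail(5)=0 chase 'c': 0 ⇒ 3;  out=∅∪out(3)=∅
  fail(7) 'ccece': from fail(6)=3 chase 'e': 3→0 ⇒ 0;  out={1}∪out(0)={1}

Scan:
[0] read 'c'  n0⇒n3
[1] read 'c'  n3⇒n4
[2] read 'e'  n4⇒n5
[3] read 'c'  n5⇒n6
[4] read 'e'  n6⇒n7  → match P1@[0:4]
[5] read 'a'  n7⇒n1 (fail-walked)
[6] read 'a'  n1⇒n2  → match P0@[5:6]
[7] read 'e'  n2⇒n0 (fail-walked)
[8] read 'c'  n0⇒n3
[9] read 'c'  n3⇒n4
[10] read 'c'  n4⇒n4 (fail-walked)
[11] read 'e'  n4⇒n5
[12] read 'c'  n5⇒n6
[13] read 'e'  n6⇒n7  → match P1@[9:13]
[14] read 'e'  n7⇒n0 (fail-walked)
[15] read 'd'  n0⇒n0
[16] read 'e'  n0⇒n0
[17] read 'c'  n0⇒n3
[18] read 'b'  n3⇒n0 (fail-walked)
[19] read 'c'  n0⇒n3
[20] read 'c'  n3⇒n4
[21] read 'e'  n4⇒n5
[22] read 'c'  n5⇒n6
[23] read 'e'  n6⇒n7  → match P1@[19:23]
[24] read 'a'  n7⇒n1 (fail-walked)
[25] read 'c'  n1⇒n3 (fail-walked)
[26] read 'c'  n3⇒n4
[27] read 'e'  n4⇒n5
[28] read 'c'  n5⇒n6
[29] read 'e'  n6⇒n7  → match P1@[25:29]
[30] read 'd'  n7⇒n0 (fail-walked)
[31] read 'e'  n0⇒n0
[32] read 'c'  n0⇒n3
[33] read 'b'  n3⇒n0 (fail-walked)
[34] read 'e'  n0⇒n0
[35] read 'a'  n0⇒n1
[36] read 'a'  n1⇒n2  → match P0@[35:36]

All matches (sorted): [[4,1],[6,0],[13,1],[23,1],[29,1],[36,0]]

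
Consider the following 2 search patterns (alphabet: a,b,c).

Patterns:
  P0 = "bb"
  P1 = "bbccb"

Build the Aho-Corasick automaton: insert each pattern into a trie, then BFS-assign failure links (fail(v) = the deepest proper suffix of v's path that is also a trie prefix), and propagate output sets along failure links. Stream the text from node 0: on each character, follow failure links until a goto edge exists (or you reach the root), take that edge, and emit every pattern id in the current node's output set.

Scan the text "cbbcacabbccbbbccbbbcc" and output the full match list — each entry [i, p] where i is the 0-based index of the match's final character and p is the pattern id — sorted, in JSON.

Build automaton:
Trie (insert patterns):
  0='ε' goto b→1
  1='b' goto b→2
  2='bb' goto c→3  [P0 ends]
  3='bbc' goto c→4
  4='bbcc' goto b→5
  5='bbccb' goto ·  [P1 ends]

Failure links (BFS by depth):
  fail(1) 'b': from fail(0)=0 chase 'b': 0 ⇒ 0;  out=∅∪out(0)=∅
  fail(2) 'bb': from fail(1)=0 chase 'b': 0 ⇒ 1;  out={0}∪out(1)={0}
  fail(3) 'bbc': from fail(2)=1 chase 'c': 1→0 ⇒ 0;  out=∅∪out(0)=∅
  fail(4) 'bbcc': from fail(3)=0 chase 'c': 0 ⇒ 0;  out=∅∪out(0)=∅
  fail(5) 'bbccb': from fail(4)=0 chase 'b': 0 ⇒ 1;  out={1}∪out(1)={1}

Text stream:
pos 0 'c': at 0
pos 1 'b': at 1
pos 2 'b': at 2  → match P0@[1:2]
pos 3 'c': at 3
pos 4 'a': at 0 (via fail)
pos 5 'c': at 0
pos 6 'a': at 0
pos 7 'b': at 1
pos 8 'b': at 2  → match P0@[7:8]
pos 9 'c': at 3
pos 10 'c': at 4
pos 11 'b': at 5  → match P1@[7:11]
pos 12 'b': at 2 (via fail)  → match P0@[11:12]
pos 13 'b': at 2 (via fail)  → match P0@[12:13]
pos 14 'c': at 3
pos 15 'c': at 4
pos 16 'b': at 5  → match P1@[12:16]
pos 17 'b': at 2 (via fail)  → match P0@[16:17]
pos 18 'b': at 2 (via fail)  → match P0@[17:18]
pos 19 'c': at 3
pos 20 'c': at 4

Matches: [[2,0],[8,0],[11,1],[12,0],[13,0],[16,1],[17,0],[18,0]]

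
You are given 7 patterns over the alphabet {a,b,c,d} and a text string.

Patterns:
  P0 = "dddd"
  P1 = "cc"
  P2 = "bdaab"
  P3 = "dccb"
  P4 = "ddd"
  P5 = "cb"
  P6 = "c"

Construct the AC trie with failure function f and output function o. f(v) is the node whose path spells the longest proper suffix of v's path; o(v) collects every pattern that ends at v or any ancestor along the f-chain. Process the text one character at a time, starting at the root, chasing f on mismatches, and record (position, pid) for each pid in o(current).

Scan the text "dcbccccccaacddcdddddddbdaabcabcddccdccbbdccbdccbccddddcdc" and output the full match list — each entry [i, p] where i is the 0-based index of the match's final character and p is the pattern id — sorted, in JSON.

Construct AC machine:
Trie (insert patterns):
  n0 'ε': b→7 c→5 d→1
  n1 'd': c→12 d→2
  n2 'dd': d→3
  n3 'ddd': d→4  [P4 ends]
  n4 'dddd': ·  [P0 ends]
  n5 'c': b→15 c→6  [P6 ends]
  n6 'cc': ·  [P1 ends]
  n7 'b': d→8
  n8 'bd': a→9
  n9 'bda': a→10
  n10 'bdaa': b→11
  n11 'bdaab': ·  [P2 ends]
  n12 'dc': c→13
  n13 'dcc': b→14
  n14 'dccb': ·  [P3 ends]
  n15 'cb': ·  [P5 ends]

Failure links (BFS by depth):
  fail(1) 'd': from fail(0)=0 chase 'd': 0 ⇒ 0;  out=∅∪out(0)=∅
  fail(5) 'c': from fail(0)=0 chase 'c': 0 ⇒ 0;  out={6}∪out(0)={6}
  fail(7) 'b': from fail(0)=0 chase 'b': 0 ⇒ 0;  out=∅∪out(0)=∅
  fail(2) 'dd': from fail(1)=0 chase 'd': 0 ⇒ 1;  out=∅∪out(1)=∅
  fail(6) 'cc': from fail(5)=0 chase 'c': 0 ⇒ 5;  out={1}∪out(5)={1,6}
  fail(8) 'bd': from fail(7)=0 chase 'd': 0 ⇒ 1;  out=∅∪out(1)=∅
  fail(12) 'dc': from fail(1)=0 chase 'c': 0 ⇒ 5;  out=∅∪out(5)={6}
  fail(15) 'cb': from fail(5)=0 chase 'b': 0 ⇒ 7;  out={5}∪out(7)={5}
  fail(3) 'ddd': from fail(2)=1 chase 'd': 1 ⇒ 2;  out={4}∪out(2)={4}
  fail(9) 'bda': from fail(8)=1 chase 'a': 1→0 ⇒ 0;  out=∅∪out(0)=∅
  fail(13) 'dcc': from fail(12)=5 chase 'c': 5 ⇒ 6;  out=∅∪out(6)={1,6}
  fail(4) 'dddd': from fail(3)=2 chase 'd': 2 ⇒ 3;  out={0}∪out(3)={0,4}
  fail(10) 'bdaa': from fail(9)=0 chase 'a': 0 ⇒ 0;  out=∅∪out(0)=∅
  fail(14) 'dccb': from fail(13)=6 chase 'b': 6→5 ⇒ 15;  out={3}∪out(15)={3,5}
  fail(11) 'bdaab': from fail(10)=0 chase 'b': 0 ⇒ 7;  out={2}∪out(7)={2}

Scan:
[0] read 'd'  n0⇒n1
[1] read 'c'  n1⇒n12  emit P6@[1:1]
[2] read 'b'  n12⇒n15 (fail-walked)  emit P5@[1:2]
[3] read 'c'  n15⇒n5 (fail-walked)  emit P6@[3:3]
[4] read 'c'  n5⇒n6  emit P1@[3:4],P6@[4:4]
[5] read 'c'  n6⇒n6 (fail-walked)  emit P1@[4:5],P6@[5:5]
[6] read 'c'  n6⇒n6 (fail-walked)  emit P1@[5:6],P6@[6:6]
[7] read 'c'  n6⇒n6 (fail-walked)  emit P1@[6:7],P6@[7:7]
[8] read 'c'  n6⇒n6 (fail-walked)  emit P1@[7:8],P6@[8:8]
[9] read 'a'  n6⇒n0 (fail-walked)
[10] read 'a'  n0⇒n0
[11] read 'c'  n0⇒n5  emit P6@[11:11]
[12] read 'd'  n5⇒n1 (fail-walked)
[13] read 'd'  n1⇒n2
[14] read 'c'  n2⇒n12 (fail-walked)  emit P6@[14:14]
[15] read 'd'  n12⇒n1 (fail-walked)
[16] read 'd'  n1⇒n2
[17] read 'd'  n2⇒n3  emit P4@[15:17]
[18] read 'd'  n3⇒n4  emit P0@[15:18],P4@[16:18]
[19] read 'd'  n4⇒n4 (fail-walked)  emit P0@[16:19],P4@[17:19]
[20] read 'd'  n4⇒n4 (fail-walked)  emit P0@[17:20],P4@[18:20]
[21] read 'd'  n4⇒n4 (fail-walked)  emit P0@[18:21],P4@[19:21]
[22] read 'b'  n4⇒n7 (fail-walked)
[23] read 'd'  n7⇒n8
[24] read 'a'  n8⇒n9
[25] read 'a'  n9⇒n10
[26] read 'b'  n10⇒n11  emit P2@[22:26]
[27] read 'c'  n11⇒n5 (fail-walked)  emit P6@[27:27]
[28] read 'a'  n5⇒n0 (fail-walked)
[29] read 'b'  n0⇒n7
[30] read 'c'  n7⇒n5 (fail-walked)  emit P6@[30:30]
[31] read 'd'  n5⇒n1 (fail-walked)
[32] read 'd'  n1⇒n2
[33] read 'c'  n2⇒n12 (fail-walked)  emit P6@[33:33]
[34] read 'c'  n12⇒n13  emit P1@[33:34],P6@[34:34]
[35] read 'd'  n13⇒n1 (fail-walked)
[36] read 'c'  n1⇒n12  emit P6@[36:36]
[37] read 'c'  n12⇒n13  emit P1@[36:37],P6@[37:37]
[38] read 'b'  n13⇒n14  emit P3@[35:38],P5@[37:38]
[39] read 'b'  n14⇒n7 (fail-walked)
[40] read 'd'  n7⇒n8
[41] read 'c'  n8⇒n12 (fail-walked)  emit P6@[41:41]
[42] read 'c'  n12⇒n13  emit P1@[41:42],P6@[42:42]
[43] read 'b'  n13⇒n14  emit P3@[40:43],P5@[42:43]
[44] read 'd'  n14⇒n8 (fail-walked)
[45] read 'c'  n8⇒n12 (fail-walked)  emit P6@[45:45]
[46] read 'c'  n12⇒n13  emit P1@[45:46],P6@[46:46]
[47] read 'b'  n13⇒n14  emit P3@[44:47],P5@[46:47]
[48] read 'c'  n14⇒n5 (fail-walked)  emit P6@[48:48]
[49] read 'c'  n5⇒n6  emit P1@[48:49],P6@[49:49]
[50] read 'd'  n6⇒n1 (fail-walked)
[51] read 'd'  n1⇒n2
[52] read 'd'  n2⇒n3  emit P4@[50:52]
[53] read 'd'  n3⇒n4  emit P0@[50:53],P4@[51:53]
[54] read 'c'  n4⇒n12 (fail-walked)  emit P6@[54:54]
[55] read 'd'  n12⇒n1 (fail-walked)
[56] read 'c'  n1⇒n12  emit P6@[56:56]

All matches (sorted): [[1,6],[2,5],[3,6],[4,1],[4,6],[5,1],[5,6],[6,1],[6,6],[7,1],[7,6],[8,1],[8,6],[11,6],[14,6],[17,4],[18,0],[18,4],[19,0],[19,4],[20,0],[20,4],[21,0],[21,4],[26,2],[27,6],[30,6],[33,6],[34,1],[34,6],[36,6],[37,1],[37,6],[38,3],[38,5],[41,6],[42,1],[42,6],[43,3],[43,5],[45,6],[46,1],[46,6],[47,3],[47,5],[48,6],[49,1],[49,6],[52,4],[53,0],[53,4],[54,6],[56,6]]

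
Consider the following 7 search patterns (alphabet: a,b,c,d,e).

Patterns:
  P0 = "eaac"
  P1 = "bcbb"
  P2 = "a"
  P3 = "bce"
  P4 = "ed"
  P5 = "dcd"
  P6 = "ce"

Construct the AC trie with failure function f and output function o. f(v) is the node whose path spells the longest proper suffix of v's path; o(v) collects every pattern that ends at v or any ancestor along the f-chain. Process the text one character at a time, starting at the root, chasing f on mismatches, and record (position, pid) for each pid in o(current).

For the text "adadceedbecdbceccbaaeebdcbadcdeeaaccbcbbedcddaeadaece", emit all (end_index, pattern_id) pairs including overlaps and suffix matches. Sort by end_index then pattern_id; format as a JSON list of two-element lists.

Build:
Trie (insert patterns):
  0='ε' goto a→9 b→5 c→15 d→12 e→1
  1='e' goto a→2 d→11
  2='ea' goto a→3
  3='eaa' goto c→4
  4='eaac' goto ·  ←P0
  5='b' goto c→6
  6='bc' goto b→7 e→10
  7='bcb' goto b→8
  8='bcbb' goto ·  ←P1
  9='a' goto ·  ←P2
  10='bce' goto ·  ←P3
  11='ed' goto ·  ←P4
  12='d' goto c→13
  13='dc' goto d→14
  14='dcd' goto ·  ←P5
  15='c' goto e→16
  16='ce' goto ·  ←P6

Failure links (BFS by depth):
  n1('e'): parent n0 fail=0; on 'e' 0 → fail=0;  out ∅∪∅=∅
  n5('b'): parent n0 fail=0; on 'b' 0 → fail=0;  out ∅∪∅=∅
  n9('a'): parent n0 fail=0; on 'a' 0 → fail=0;  out {2}∪∅={2}
  n12('d'): parent n0 fail=0; on 'd' 0 → fail=0;  out ∅∪∅=∅
  n15('c'): parent n0 fail=0; on 'c' 0 → fail=0;  out ∅∪∅=∅
  n2('ea'): parent n1 fail=0; on 'a' 0 → fail=9;  out ∅∪{2}={2}
  n6('bc'): parent n5 fail=0; on 'c' 0 → fail=15;  out ∅∪∅=∅
  n11('ed'): parent n1 fail=0; on 'd' 0 → fail=12;  out {4}∪∅={4}
  n13('dc'): parent n12 fail=0; on 'c' 0 → fail=15;  out ∅∪∅=∅
  n16('ce'): parent n15 fail=0; on 'e' 0 → fail=1;  out {6}∪∅={6}
  n3('eaa'): parent n2 fail=9; on 'a' 9→0 → fail=9;  out ∅∪{2}={2}
  n7('bcb'): parent n6 fail=15; on 'b' 15→0 → fail=5;  out ∅∪∅=∅
  n10('bce'): parent n6 fail=15; on 'e' 15 → fail=16;  out {3}∪{6}={3,6}
  n14('dcd'): parent n13 fail=15; on 'd' 15→0 → fail=12;  out {5}∪∅={5}
  n4('eaac'): parent n3 fail=9; on 'c' 9→0 → fail=15;  out {0}∪∅={0}
  n8('bcbb'): parent n7 fail=5; on 'b' 5→0 → fail=5;  out {1}∪∅={1}

Text stream:
pos 0 'a': at 9  → match P2@[0:0]
pos 1 'd': at 12 (fail-walked)
pos 2 'a': at 9 (fail-walked)  → match P2@[2:2]
pos 3 'd': at 12 (fail-walked)
pos 4 'c': at 13
pos 5 'e': at 16 (fail-walked)  → match P6@[4:5]
pos 6 'e': at 1 (fail-walked)
pos 7 'd': at 11  → match P4@[6:7]
pos 8 'b': at 5 (fail-walked)
pos 9 'e': at 1 (fail-walked)
pos 10 'c': at 15 (fail-walked)
pos 11 'd': at 12 (fail-walked)
pos 12 'b': at 5 (fail-walked)
pos 13 'c': at 6
pos 14 'e': at 10  → match P3@[12:14],P6@[13:14]
pos 15 'c': at 15 (fail-walked)
pos 16 'c': at 15 (fail-walked)
pos 17 'b': at 5 (fail-walked)
pos 18 'a': at 9 (fail-walked)  → match P2@[18:18]
pos 19 'a': at 9 (fail-walked)  → match P2@[19:19]
pos 20 'e': at 1 (fail-walked)
pos 21 'e': at 1 (fail-walked)
pos 22 'b': at 5 (fail-walked)
pos 23 'd': at 12 (fail-walked)
pos 24 'c': at 13
pos 25 'b': at 5 (fail-walked)
pos 26 'a': at 9 (fail-walked)  → match P2@[26:26]
pos 27 'd': at 12 (fail-walked)
pos 28 'c': at 13
pos 29 'd': at 14  → match P5@[27:29]
pos 30 'e': at 1 (fail-walked)
pos 31 'e': at 1 (fail-walked)
pos 32 'a': at 2  → match P2@[32:32]
pos 33 'a': at 3  → match P2@[33:33]
pos 34 'c': at 4  → match P0@[31:34]
pos 35 'c': at 15 (fail-walked)
pos 36 'b': at 5 (fail-walked)
pos 37 'c': at 6
pos 38 'b': at 7
pos 39 'b': at 8  → match P1@[36:39]
pos 40 'e': at 1 (fail-walked)
pos 41 'd': at 11  → match P4@[40:41]
pos 42 'c': at 13 (fail-walked)
pos 43 'd': at 14  → match P5@[41:43]
pos 44 'd': at 12 (fail-walked)
pos 45 'a': at 9 (fail-walked)  → match P2@[45:45]
pos 46 'e': at 1 (fail-walked)
pos 47 'a': at 2  → match P2@[47:47]
pos 48 'd': at 12 (fail-walked)
pos 49 'a': at 9 (fail-walked)  → match P2@[49:49]
pos 50 'e': at 1 (fail-walked)
pos 51 'c': at 15 (fail-walked)
pos 52 'e': at 16  → match P6@[51:52]

Result: [[0,2],[2,2],[5,6],[7,4],[14,3],[14,6],[18,2],[19,2],[26,2],[29,5],[32,2],[33,2],[34,0],[39,1],[41,4],[43,5],[45,2],[47,2],[49,2],[52,6]]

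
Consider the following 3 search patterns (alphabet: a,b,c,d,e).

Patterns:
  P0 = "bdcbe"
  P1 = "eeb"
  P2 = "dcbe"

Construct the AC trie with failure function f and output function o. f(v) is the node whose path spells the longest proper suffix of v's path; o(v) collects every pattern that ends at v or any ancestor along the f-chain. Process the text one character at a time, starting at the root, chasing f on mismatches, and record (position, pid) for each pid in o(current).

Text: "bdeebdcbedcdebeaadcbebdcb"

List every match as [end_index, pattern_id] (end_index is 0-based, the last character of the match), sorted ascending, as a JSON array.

Build automaton:
Trie nodes:
  n0 'ε': b→1 d→9 e→6
  n1 'b': d→2
  n2 'bd': c→3
  n3 'bdc': b→4
  n4 'bdcb': e→5
  n5 'bdcbe': ·  ←P0
  n6 'e': e→7
  n7 'ee': b→8
  n8 'eeb': ·  ←P1
  n9 'd': c→10
  n10 'dc': b→11
  n11 'dcb': e→12
  n12 'dcbe': ·  ←P2

Failure links (BFS by depth):
  fail(1) 'b': from fail(0)=0 chase 'b': 0 ⇒ 0;  out=∅∪out(0)=∅
  fail(6) 'e': from fail(0)=0 chase 'e': 0 ⇒ 0;  out=∅∪out(0)=∅
  fail(9) 'd': from fail(0)=0 chase 'd': 0 ⇒ 0;  out=∅∪out(0)=∅
  fail(2) 'bd': from fail(1)=0 chase 'd': 0 ⇒ 9;  out=∅∪out(9)=∅
  fail(7) 'ee': from fail(6)=0 chase 'e': 0 ⇒ 6;  out=∅∪out(6)=∅
  fail(10) 'dc': from fail(9)=0 chase 'c': 0 ⇒ 0;  out=∅∪out(0)=∅
  fail(3) 'bdc': from fail(2)=9 chase 'c': 9 ⇒ 10;  out=∅∪out(10)=∅
  fail(8) 'eeb': from fail(7)=6 chase 'b': 6→0 ⇒ 1;  out={1}∪out(1)={1}
  fail(11) 'dcb': from fail(10)=0 chase 'b': 0 ⇒ 1;  out=∅∪out(1)=∅
  fail(4) 'bdcb': from fail(3)=10 chase 'b': 10 ⇒ 11;  out=∅∪out(11)=∅
  fail(12) 'dcbe': from fail(11)=1 chase 'e': 1→0 ⇒ 6;  out={2}∪out(6)={2}
  fail(5) 'bdcbe': from fail(4)=11 chase 'e': 11 ⇒ 12;  out={0}∪out(12)={0,2}

Run:
i=0 'b': node 0→1
i=1 'd': node 1→2
i=2 'e': node 2→6 ·f
i=3 'e': node 6→7
i=4 'b': node 7→8  → match P1@[2:4]
i=5 'd': node 8→2 ·f
i=6 'c': node 2→3
i=7 'b': node 3→4
i=8 'e': node 4→5  → match P0@[4:8],P2@[5:8]
i=9 'd': node 5→9 ·f
i=10 'c': node 9→10
i=11 'd': node 10→9 ·f
i=12 'e': node 9→6 ·f
i=13 'b': node 6→1 ·f
i=14 'e': node 1→6 ·f
i=15 'a': node 6→0 ·f
i=16 'a': node 0→0
i=17 'd': node 0→9
i=18 'c': node 9→10
i=19 'b': node 10→11
i=20 'e': node 11→12  → match P2@[17:20]
i=21 'b': node 12→1 ·f
i=22 'd': node 1→2
i=23 'c': node 2→3
i=24 'b': node 3→4

Result: [[4,1],[8,0],[8,2],[20,2]]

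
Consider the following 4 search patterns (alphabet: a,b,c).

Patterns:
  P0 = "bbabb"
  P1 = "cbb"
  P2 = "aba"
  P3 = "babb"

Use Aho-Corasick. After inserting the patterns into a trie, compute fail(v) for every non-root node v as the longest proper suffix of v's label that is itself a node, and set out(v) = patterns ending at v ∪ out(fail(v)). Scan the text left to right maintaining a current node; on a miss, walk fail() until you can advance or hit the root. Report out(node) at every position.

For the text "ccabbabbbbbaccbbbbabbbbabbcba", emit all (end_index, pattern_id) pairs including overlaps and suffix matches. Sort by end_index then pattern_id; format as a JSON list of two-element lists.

Construct AC machine:
Trie (insert patterns):
  0='ε' goto a→9 b→1 c→6
  1='b' goto a→12 b→2
  2='bb' goto a→3
  3='bba' goto b→4
  4='bbab' goto b→5
  5='bbabb' goto ·  [P0 ends]
  6='c' goto b→7
  7='cb' goto b→8
  8='cbb' goto ·  [P1 ends]
  9='a' goto b→10
  10='ab' goto a→11
  11='aba' goto ·  [P2 ends]
  12='ba' goto b→13
  13='bab' goto b→14
  14='babb' goto ·  [P3 ends]

BFS fail/out derivation:
  fail(1) 'b': from fail(0)=0 chase 'b': 0 ⇒ 0;  out=∅∪out(0)=∅
  fail(6) 'c': from fail(0)=0 chase 'c': 0 ⇒ 0;  out=∅∪out(0)=∅
  fail(9) 'a': from fail(0)=0 chase 'a': 0 ⇒ 0;  out=∅∪out(0)=∅
  fail(2) 'bb': from fail(1)=0 chase 'b': 0 ⇒ 1;  out=∅∪out(1)=∅
  fail(7) 'cb': from fail(6)=0 chase 'b': 0 ⇒ 1;  out=∅∪out(1)=∅
  fail(10) 'ab': from fail(9)=0 chase 'b': 0 ⇒ 1;  out=∅∪out(1)=∅
  fail(12) 'ba': from fail(1)=0 chase 'a': 0 ⇒ 9;  out=∅∪out(9)=∅
  fail(3) 'bba': from fail(2)=1 chase 'a': 1 ⇒ 12;  out=∅∪out(12)=∅
  fail(8) 'cbb': from fail(7)=1 chase 'b': 1 ⇒ 2;  out={1}∪out(2)={1}
  fail(11) 'aba': from fail(10)=1 chase 'a': 1 ⇒ 12;  out={2}∪out(12)={2}
  fail(13) 'bab': from fail(12)=9 chase 'b': 9 ⇒ 10;  out=∅∪out(10)=∅
  fail(4) 'bbab': from fail(3)=12 chase 'b': 12 ⇒ 13;  out=∅∪out(13)=∅
  fail(14) 'babb': from fail(13)=10 chase 'b': 10→1 ⇒ 2;  out={3}∪out(2)={3}
  fail(5) 'bbabb': from fail(4)=13 chase 'b': 13 ⇒ 14;  out={0}∪out(14)={0,3}

Scan:
i=0 'c': node 0→6
i=1 'c': node 6→6 (fail-walked)
i=2 'a': node 6→9 (fail-walked)
i=3 'b': node 9→10
i=4 'b': node 10→2 (fail-walked)
i=5 'a': node 2→3
i=6 'b': node 3→4
i=7 'b': node 4→5  → match P0@[3:7],P3@[4:7]
i=8 'b': node 5→2 (fail-walked)
i=9 'b': node 2→2 (fail-walked)
i=10 'b': node 2→2 (fail-walked)
i=11 'a': node 2→3
i=12 'c': node 3→6 (fail-walked)
i=13 'c': node 6→6 (fail-walked)
i=14 'b': node 6→7
i=15 'b': node 7→8  → match P1@[13:15]
i=16 'b': node 8→2 (fail-walked)
i=17 'b': node 2→2 (fail-walked)
i=18 'a': node 2→3
i=19 'b': node 3→4
i=20 'b': node 4→5  → match P0@[16:20],P3@[17:20]
i=21 'b': node 5→2 (fail-walked)
i=22 'b': node 2→2 (fail-walked)
i=23 'a': node 2→3
i=24 'b': node 3→4
i=25 'b': node 4→5  → match P0@[21:25],P3@[22:25]
i=26 'c': node 5→6 (fail-walked)
i=27 'b': node 6→7
i=28 'a': node 7→12 (fail-walked)

Matches: [[7,0],[7,3],[15,1],[20,0],[20,3],[25,0],[25,3]]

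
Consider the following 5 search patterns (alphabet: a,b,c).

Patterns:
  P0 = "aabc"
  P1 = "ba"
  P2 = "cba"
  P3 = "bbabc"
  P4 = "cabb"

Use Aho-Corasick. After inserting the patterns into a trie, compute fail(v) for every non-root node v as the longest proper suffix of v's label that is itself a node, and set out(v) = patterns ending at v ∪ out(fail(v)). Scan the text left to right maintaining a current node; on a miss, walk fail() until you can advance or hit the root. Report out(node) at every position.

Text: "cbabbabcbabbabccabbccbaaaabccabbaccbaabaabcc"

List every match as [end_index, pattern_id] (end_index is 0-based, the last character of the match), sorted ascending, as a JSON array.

Build:
Trie nodes:
  0='ε' goto a→1 b→5 c→7
  1='a' goto a→2
  2='aa' goto b→3
  3='aab' goto c→4
  4='aabc' goto ·  ←P0
  5='b' goto a→6 b→10
  6='ba' goto ·  ←P1
  7='c' goto a→14 b→8
  8='cb' goto a→9
  9='cba' goto ·  ←P2
  10='bb' goto a→11
  11='bba' goto b→12
  12='bbab' goto c→13
  13='bbabc' goto ·  ←P3
  14='ca' goto b→15
  15='cab' goto b→16
  16='cabb' goto ·  ←P4

Failure links (BFS by depth):
  fail(1) 'a': from fail(0)=0 chase 'a': 0 ⇒ 0;  out=∅∪out(0)=∅
  fail(5) 'b': from fail(0)=0 chase 'b': 0 ⇒ 0;  out=∅∪out(0)=∅
  fail(7) 'c': from fail(0)=0 chase 'c': 0 ⇒ 0;  out=∅∪out(0)=∅
  fail(2) 'aa': from fail(1)=0 chase 'a': 0 ⇒ 1;  out=∅∪out(1)=∅
  fail(6) 'ba': from fail(5)=0 chase 'a': 0 ⇒ 1;  out={1}∪out(1)={1}
  fail(8) 'cb': from fail(7)=0 chase 'b': 0 ⇒ 5;  out=∅∪out(5)=∅
  fail(10) 'bb': from fail(5)=0 chase 'b': 0 ⇒ 5;  out=∅∪out(5)=∅
  fail(14) 'ca': from fail(7)=0 chase 'a': 0 ⇒ 1;  out=∅∪out(1)=∅
  fail(3) 'aab': from fail(2)=1 chase 'b': 1→0 ⇒ 5;  out=∅∪out(5)=∅
  fail(9) 'cba': from fail(8)=5 chase 'a': 5 ⇒ 6;  out={2}∪out(6)={1,2}
  fail(11) 'bba': from fail(10)=5 chase 'a': 5 ⇒ 6;  out=∅∪out(6)={1}
  fail(15) 'cab': from fail(14)=1 chase 'b': 1→0 ⇒ 5;  out=∅∪out(5)=∅
  fail(4) 'aabc': from fail(3)=5 chase 'c': 5→0 ⇒ 7;  out={0}∪out(7)={0}
  fail(12) 'bbab': from fail(11)=6 chase 'b': 6→1→0 ⇒ 5;  out=∅∪out(5)=∅
  fail(16) 'cabb': from fail(15)=5 chase 'b': 5 ⇒ 10;  out={4}∪out(10)={4}
  fail(13) 'bbabc': from fail(12)=5 chase 'c': 5→0 ⇒ 7;  out={3}∪out(7)={3}

Run:
i=0 'c': node 0→7
i=1 'b': node 7→8
i=2 'a': node 8→9  → match P1@[1:2],P2@[0:2]
i=3 'b': node 9→5 (fail-walked)
i=4 'b': node 5→10
i=5 'a': node 10→11  → match P1@[4:5]
i=6 'b': node 11→12
i=7 'c': node 12→13  → match P3@[3:7]
i=8 'b': node 13→8 (fail-walked)
i=9 'a': node 8→9  → match P1@[8:9],P2@[7:9]
i=10 'b': node 9→5 (fail-walked)
i=11 'b': node 5→10
i=12 'a': node 10→11  → match P1@[11:12]
i=13 'b': node 11→12
i=14 'c': node 12→13  → match P3@[10:14]
i=15 'c': node 13→7 (fail-walked)
i=16 'a': node 7→14
i=17 'b': node 14→15
i=18 'b': node 15→16  → match P4@[15:18]
i=19 'c': node 16→7 (fail-walked)
i=20 'c': node 7→7 (fail-walked)
i=21 'b': node 7→8
i=22 'a': node 8→9  → match P1@[21:22],P2@[20:22]
i=23 'a': node 9→2 (fail-walked)
i=24 'a': node 2→2 (fail-walked)
i=25 'a': node 2→2 (fail-walked)
i=26 'b': node 2→3
i=27 'c': node 3→4  → match P0@[24:27]
i=28 'c': node 4→7 (fail-walked)
i=29 'a': node 7→14
i=30 'b': node 14→15
i=31 'b': node 15→16  → match P4@[28:31]
i=32 'a': node 16→11 (fail-walked)  → match P1@[31:32]
i=33 'c': node 11→7 (fail-walked)
i=34 'c': node 7→7 (fail-walked)
i=35 'b': node 7→8
i=36 'a': node 8→9  → match P1@[35:36],P2@[34:36]
i=37 'a': node 9→2 (fail-walked)
i=38 'b': node 2→3
i=39 'a': node 3→6 (fail-walked)  → match P1@[38:39]
i=40 'a': node 6→2 (fail-walked)
i=41 'b': node 2→3
i=42 'c': node 3→4  → match P0@[39:42]
i=43 'c': node 4→7 (fail-walked)

Result: [[2,1],[2,2],[5,1],[7,3],[9,1],[9,2],[12,1],[14,3],[18,4],[22,1],[22,2],[27,0],[31,4],[32,1],[36,1],[36,2],[39,1],[42,0]]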